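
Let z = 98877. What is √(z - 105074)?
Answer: I*√6197 ≈ 78.721*I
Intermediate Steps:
√(z - 105074) = √(98877 - 105074) = √(-6197) = I*√6197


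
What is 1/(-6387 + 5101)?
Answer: -1/1286 ≈ -0.00077760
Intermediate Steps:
1/(-6387 + 5101) = 1/(-1286) = -1/1286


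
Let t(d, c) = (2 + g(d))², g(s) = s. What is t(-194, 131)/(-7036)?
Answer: -9216/1759 ≈ -5.2393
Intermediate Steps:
t(d, c) = (2 + d)²
t(-194, 131)/(-7036) = (2 - 194)²/(-7036) = (-192)²*(-1/7036) = 36864*(-1/7036) = -9216/1759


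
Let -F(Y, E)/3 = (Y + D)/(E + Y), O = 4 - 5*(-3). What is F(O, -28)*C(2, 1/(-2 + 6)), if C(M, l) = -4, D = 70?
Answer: -356/3 ≈ -118.67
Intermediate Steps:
O = 19 (O = 4 + 15 = 19)
F(Y, E) = -3*(70 + Y)/(E + Y) (F(Y, E) = -3*(Y + 70)/(E + Y) = -3*(70 + Y)/(E + Y))
F(O, -28)*C(2, 1/(-2 + 6)) = (3*(-70 - 1*19)/(-28 + 19))*(-4) = (3*(-70 - 19)/(-9))*(-4) = (3*(-⅑)*(-89))*(-4) = (89/3)*(-4) = -356/3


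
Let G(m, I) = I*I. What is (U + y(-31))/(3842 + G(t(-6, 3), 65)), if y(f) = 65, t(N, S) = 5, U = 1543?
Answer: 536/2689 ≈ 0.19933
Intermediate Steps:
G(m, I) = I²
(U + y(-31))/(3842 + G(t(-6, 3), 65)) = (1543 + 65)/(3842 + 65²) = 1608/(3842 + 4225) = 1608/8067 = 1608*(1/8067) = 536/2689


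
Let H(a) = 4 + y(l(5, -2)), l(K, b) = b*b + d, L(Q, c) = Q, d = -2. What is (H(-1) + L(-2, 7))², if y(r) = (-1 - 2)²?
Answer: 121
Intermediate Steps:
l(K, b) = -2 + b² (l(K, b) = b*b - 2 = b² - 2 = -2 + b²)
y(r) = 9 (y(r) = (-3)² = 9)
H(a) = 13 (H(a) = 4 + 9 = 13)
(H(-1) + L(-2, 7))² = (13 - 2)² = 11² = 121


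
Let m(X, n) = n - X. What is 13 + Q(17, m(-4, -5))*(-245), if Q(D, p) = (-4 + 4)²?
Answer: 13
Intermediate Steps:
Q(D, p) = 0 (Q(D, p) = 0² = 0)
13 + Q(17, m(-4, -5))*(-245) = 13 + 0*(-245) = 13 + 0 = 13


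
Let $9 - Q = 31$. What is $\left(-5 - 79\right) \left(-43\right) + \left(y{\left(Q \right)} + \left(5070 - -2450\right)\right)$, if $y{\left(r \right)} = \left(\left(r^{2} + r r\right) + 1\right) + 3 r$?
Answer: $12035$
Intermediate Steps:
$Q = -22$ ($Q = 9 - 31 = -22$)
$y{\left(r \right)} = 1 + 2 r^{2} + 3 r$ ($y{\left(r \right)} = \left(\left(r^{2} + r^{2}\right) + 1\right) + 3 r = \left(2 r^{2} + 1\right) + 3 r = \left(1 + 2 r^{2}\right) + 3 r = 1 + 2 r^{2} + 3 r$)
$\left(-5 - 79\right) \left(-43\right) + \left(y{\left(Q \right)} + \left(5070 - -2450\right)\right) = \left(-5 - 79\right) \left(-43\right) + \left(\left(1 + 2 \left(-22\right)^{2} + 3 \left(-22\right)\right) + \left(5070 - -2450\right)\right) = \left(-84\right) \left(-43\right) + \left(\left(1 + 2 \cdot 484 - 66\right) + \left(5070 + 2450\right)\right) = 3612 + \left(\left(1 + 968 - 66\right) + 7520\right) = 3612 + \left(903 + 7520\right) = 3612 + 8423 = 12035$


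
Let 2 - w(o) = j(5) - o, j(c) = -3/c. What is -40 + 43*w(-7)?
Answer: -1146/5 ≈ -229.20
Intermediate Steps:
w(o) = 13/5 + o (w(o) = 2 - (-3/5 - o) = 2 - (-3*⅕ - o) = 2 - (-⅗ - o) = 2 + (⅗ + o) = 13/5 + o)
-40 + 43*w(-7) = -40 + 43*(13/5 - 7) = -40 + 43*(-22/5) = -40 - 946/5 = -1146/5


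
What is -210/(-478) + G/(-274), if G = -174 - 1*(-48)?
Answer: 29442/32743 ≈ 0.89918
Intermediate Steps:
G = -126 (G = -174 + 48 = -126)
-210/(-478) + G/(-274) = -210/(-478) - 126/(-274) = -210*(-1/478) - 126*(-1/274) = 105/239 + 63/137 = 29442/32743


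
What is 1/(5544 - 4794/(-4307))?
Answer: 4307/23882802 ≈ 0.00018034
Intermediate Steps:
1/(5544 - 4794/(-4307)) = 1/(5544 - 4794*(-1/4307)) = 1/(5544 + 4794/4307) = 1/(23882802/4307) = 4307/23882802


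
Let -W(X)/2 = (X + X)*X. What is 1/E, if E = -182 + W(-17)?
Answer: -1/1338 ≈ -0.00074738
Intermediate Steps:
W(X) = -4*X² (W(X) = -2*(X + X)*X = -2*2*X*X = -4*X²)
E = -1338 (E = -182 - 4*(-17)² = -182 - 4*289 = -182 - 1156 = -1338)
1/E = 1/(-1338) = -1/1338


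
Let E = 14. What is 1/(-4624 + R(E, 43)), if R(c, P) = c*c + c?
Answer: -1/4414 ≈ -0.00022655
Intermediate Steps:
R(c, P) = c + c² (R(c, P) = c² + c = c + c²)
1/(-4624 + R(E, 43)) = 1/(-4624 + 14*(1 + 14)) = 1/(-4624 + 14*15) = 1/(-4624 + 210) = 1/(-4414) = -1/4414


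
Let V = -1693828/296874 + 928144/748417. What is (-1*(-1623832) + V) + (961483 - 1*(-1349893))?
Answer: 437172677814230422/111092774229 ≈ 3.9352e+6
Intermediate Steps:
V = -496073924210/111092774229 (V = -1693828*1/296874 + 928144*(1/748417) = -846914/148437 + 928144/748417 = -496073924210/111092774229 ≈ -4.4654)
(-1*(-1623832) + V) + (961483 - 1*(-1349893)) = (-1*(-1623832) - 496073924210/111092774229) + (961483 - 1*(-1349893)) = (1623832 - 496073924210/111092774229) + (961483 + 1349893) = 180395505687901318/111092774229 + 2311376 = 437172677814230422/111092774229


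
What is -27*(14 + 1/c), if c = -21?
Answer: -2637/7 ≈ -376.71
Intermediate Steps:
-27*(14 + 1/c) = -27*(14 + 1/(-21)) = -27*(14 - 1/21) = -27*293/21 = -2637/7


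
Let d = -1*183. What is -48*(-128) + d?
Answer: 5961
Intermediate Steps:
d = -183
-48*(-128) + d = -48*(-128) - 183 = 6144 - 183 = 5961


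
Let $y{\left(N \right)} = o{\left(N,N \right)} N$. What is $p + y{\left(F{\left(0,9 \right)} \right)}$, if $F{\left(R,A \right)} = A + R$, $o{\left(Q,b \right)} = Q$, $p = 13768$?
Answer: $13849$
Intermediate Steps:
$y{\left(N \right)} = N^{2}$ ($y{\left(N \right)} = N N = N^{2}$)
$p + y{\left(F{\left(0,9 \right)} \right)} = 13768 + \left(9 + 0\right)^{2} = 13768 + 9^{2} = 13768 + 81 = 13849$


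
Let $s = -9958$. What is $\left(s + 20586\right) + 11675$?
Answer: $22303$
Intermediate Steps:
$\left(s + 20586\right) + 11675 = \left(-9958 + 20586\right) + 11675 = 10628 + 11675 = 22303$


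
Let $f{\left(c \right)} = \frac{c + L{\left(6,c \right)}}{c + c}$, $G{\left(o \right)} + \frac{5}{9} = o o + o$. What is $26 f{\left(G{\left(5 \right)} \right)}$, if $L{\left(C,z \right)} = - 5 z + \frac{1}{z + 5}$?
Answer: $- \frac{4270747}{82150} \approx -51.987$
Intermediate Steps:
$G{\left(o \right)} = - \frac{5}{9} + o + o^{2}$ ($G{\left(o \right)} = - \frac{5}{9} + \left(o o + o\right) = - \frac{5}{9} + \left(o^{2} + o\right) = - \frac{5}{9} + \left(o + o^{2}\right) = - \frac{5}{9} + o + o^{2}$)
$L{\left(C,z \right)} = \frac{1}{5 + z} - 5 z$ ($L{\left(C,z \right)} = - 5 z + \frac{1}{5 + z} = \frac{1}{5 + z} - 5 z$)
$f{\left(c \right)} = \frac{c + \frac{1 - 25 c - 5 c^{2}}{5 + c}}{2 c}$ ($f{\left(c \right)} = \frac{c + \frac{1 - 25 c - 5 c^{2}}{5 + c}}{c + c} = \frac{c + \frac{1 - 25 c - 5 c^{2}}{5 + c}}{2 c}$)
$26 f{\left(G{\left(5 \right)} \right)} = 26 \frac{1 - 20 \left(- \frac{5}{9} + 5 + 5^{2}\right) - 4 \left(- \frac{5}{9} + 5 + 5^{2}\right)^{2}}{2 \left(- \frac{5}{9} + 5 + 5^{2}\right) \left(5 + \left(- \frac{5}{9} + 5 + 5^{2}\right)\right)} = 26 \frac{1 - 20 \left(- \frac{5}{9} + 5 + 25\right) - 4 \left(- \frac{5}{9} + 5 + 25\right)^{2}}{2 \left(- \frac{5}{9} + 5 + 25\right) \left(5 + \left(- \frac{5}{9} + 5 + 25\right)\right)} = 26 \frac{1 - \frac{5300}{9} - 4 \left(\frac{265}{9}\right)^{2}}{2 \cdot \frac{265}{9} \left(5 + \frac{265}{9}\right)} = 26 \cdot \frac{1}{2} \cdot \frac{9}{265} \frac{1}{\frac{310}{9}} \left(1 - \frac{5300}{9} - \frac{280900}{81}\right) = 26 \cdot \frac{1}{2} \cdot \frac{9}{265} \cdot \frac{9}{310} \left(1 - \frac{5300}{9} - \frac{280900}{81}\right) = 26 \cdot \frac{1}{2} \cdot \frac{9}{265} \cdot \frac{9}{310} \left(- \frac{328519}{81}\right) = 26 \left(- \frac{328519}{164300}\right) = - \frac{4270747}{82150}$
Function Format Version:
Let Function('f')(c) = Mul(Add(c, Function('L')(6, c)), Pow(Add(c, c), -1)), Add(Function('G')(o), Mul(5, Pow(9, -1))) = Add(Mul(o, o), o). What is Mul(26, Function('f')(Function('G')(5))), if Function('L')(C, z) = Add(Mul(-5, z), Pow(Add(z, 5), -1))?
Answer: Rational(-4270747, 82150) ≈ -51.987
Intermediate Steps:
Function('G')(o) = Add(Rational(-5, 9), o, Pow(o, 2)) (Function('G')(o) = Add(Rational(-5, 9), Add(Mul(o, o), o)) = Add(Rational(-5, 9), Add(Pow(o, 2), o)) = Add(Rational(-5, 9), Add(o, Pow(o, 2))) = Add(Rational(-5, 9), o, Pow(o, 2)))
Function('L')(C, z) = Add(Pow(Add(5, z), -1), Mul(-5, z)) (Function('L')(C, z) = Add(Mul(-5, z), Pow(Add(5, z), -1)) = Add(Pow(Add(5, z), -1), Mul(-5, z)))
Function('f')(c) = Mul(Rational(1, 2), Pow(c, -1), Add(c, Mul(Pow(Add(5, c), -1), Add(1, Mul(-25, c), Mul(-5, Pow(c, 2)))))) (Function('f')(c) = Mul(Add(c, Mul(Pow(Add(5, c), -1), Add(1, Mul(-25, c), Mul(-5, Pow(c, 2))))), Pow(Add(c, c), -1)) = Mul(Add(c, Mul(Pow(Add(5, c), -1), Add(1, Mul(-25, c), Mul(-5, Pow(c, 2))))), Pow(Mul(2, c), -1)) = Mul(Add(c, Mul(Pow(Add(5, c), -1), Add(1, Mul(-25, c), Mul(-5, Pow(c, 2))))), Mul(Rational(1, 2), Pow(c, -1))) = Mul(Rational(1, 2), Pow(c, -1), Add(c, Mul(Pow(Add(5, c), -1), Add(1, Mul(-25, c), Mul(-5, Pow(c, 2)))))))
Mul(26, Function('f')(Function('G')(5))) = Mul(26, Mul(Rational(1, 2), Pow(Add(Rational(-5, 9), 5, Pow(5, 2)), -1), Pow(Add(5, Add(Rational(-5, 9), 5, Pow(5, 2))), -1), Add(1, Mul(-20, Add(Rational(-5, 9), 5, Pow(5, 2))), Mul(-4, Pow(Add(Rational(-5, 9), 5, Pow(5, 2)), 2))))) = Mul(26, Mul(Rational(1, 2), Pow(Add(Rational(-5, 9), 5, 25), -1), Pow(Add(5, Add(Rational(-5, 9), 5, 25)), -1), Add(1, Mul(-20, Add(Rational(-5, 9), 5, 25)), Mul(-4, Pow(Add(Rational(-5, 9), 5, 25), 2))))) = Mul(26, Mul(Rational(1, 2), Pow(Rational(265, 9), -1), Pow(Add(5, Rational(265, 9)), -1), Add(1, Mul(-20, Rational(265, 9)), Mul(-4, Pow(Rational(265, 9), 2))))) = Mul(26, Mul(Rational(1, 2), Rational(9, 265), Pow(Rational(310, 9), -1), Add(1, Rational(-5300, 9), Mul(-4, Rational(70225, 81))))) = Mul(26, Mul(Rational(1, 2), Rational(9, 265), Rational(9, 310), Add(1, Rational(-5300, 9), Rational(-280900, 81)))) = Mul(26, Mul(Rational(1, 2), Rational(9, 265), Rational(9, 310), Rational(-328519, 81))) = Mul(26, Rational(-328519, 164300)) = Rational(-4270747, 82150)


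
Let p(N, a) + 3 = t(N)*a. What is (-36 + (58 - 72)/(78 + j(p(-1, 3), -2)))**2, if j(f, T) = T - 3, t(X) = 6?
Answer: 6980164/5329 ≈ 1309.8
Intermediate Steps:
p(N, a) = -3 + 6*a
j(f, T) = -3 + T
(-36 + (58 - 72)/(78 + j(p(-1, 3), -2)))**2 = (-36 + (58 - 72)/(78 + (-3 - 2)))**2 = (-36 - 14/(78 - 5))**2 = (-36 - 14/73)**2 = (-2642/73)**2 = 6980164/5329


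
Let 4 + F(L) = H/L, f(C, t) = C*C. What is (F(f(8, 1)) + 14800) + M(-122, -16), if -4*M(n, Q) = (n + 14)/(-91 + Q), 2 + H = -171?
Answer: 101302769/6848 ≈ 14793.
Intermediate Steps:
H = -173 (H = -2 - 171 = -173)
f(C, t) = C²
M(n, Q) = -(14 + n)/(4*(-91 + Q)) (M(n, Q) = -(n + 14)/(4*(-91 + Q)) = -(14 + n)/(4*(-91 + Q)))
F(L) = -4 - 173/L
(F(f(8, 1)) + 14800) + M(-122, -16) = ((-4 - 173/(8²)) + 14800) + (-14 - 1*(-122))/(4*(-91 - 16)) = ((-4 - 173/64) + 14800) + (¼)*(-14 + 122)/(-107) = ((-4 - 173*1/64) + 14800) + (¼)*(-1/107)*108 = ((-4 - 173/64) + 14800) - 27/107 = (-429/64 + 14800) - 27/107 = 946771/64 - 27/107 = 101302769/6848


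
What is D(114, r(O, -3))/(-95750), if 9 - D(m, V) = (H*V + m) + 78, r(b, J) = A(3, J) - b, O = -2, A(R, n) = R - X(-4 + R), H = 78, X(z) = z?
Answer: 651/95750 ≈ 0.0067990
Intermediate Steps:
A(R, n) = 4 (A(R, n) = R - (-4 + R) = R + (4 - R) = 4)
r(b, J) = 4 - b
D(m, V) = -69 - m - 78*V (D(m, V) = 9 - ((78*V + m) + 78) = 9 - ((m + 78*V) + 78) = 9 - (78 + m + 78*V) = 9 + (-78 - m - 78*V) = -69 - m - 78*V)
D(114, r(O, -3))/(-95750) = (-69 - 1*114 - 78*(4 - 1*(-2)))/(-95750) = (-69 - 114 - 78*(4 + 2))*(-1/95750) = (-69 - 114 - 78*6)*(-1/95750) = (-69 - 114 - 468)*(-1/95750) = -651*(-1/95750) = 651/95750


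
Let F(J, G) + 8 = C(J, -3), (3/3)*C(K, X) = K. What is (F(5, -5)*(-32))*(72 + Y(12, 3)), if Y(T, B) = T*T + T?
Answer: 21888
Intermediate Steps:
C(K, X) = K
F(J, G) = -8 + J
Y(T, B) = T + T² (Y(T, B) = T² + T = T + T²)
(F(5, -5)*(-32))*(72 + Y(12, 3)) = ((-8 + 5)*(-32))*(72 + 12*(1 + 12)) = (-3*(-32))*(72 + 12*13) = 96*(72 + 156) = 96*228 = 21888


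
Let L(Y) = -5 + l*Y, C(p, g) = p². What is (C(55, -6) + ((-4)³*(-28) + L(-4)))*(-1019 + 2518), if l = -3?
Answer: 7231176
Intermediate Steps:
L(Y) = -5 - 3*Y
(C(55, -6) + ((-4)³*(-28) + L(-4)))*(-1019 + 2518) = (55² + ((-4)³*(-28) + (-5 - 3*(-4))))*(-1019 + 2518) = (3025 + (-64*(-28) + (-5 + 12)))*1499 = (3025 + (1792 + 7))*1499 = (3025 + 1799)*1499 = 4824*1499 = 7231176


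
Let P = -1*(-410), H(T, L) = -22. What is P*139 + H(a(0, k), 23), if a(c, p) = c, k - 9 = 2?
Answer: 56968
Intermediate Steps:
k = 11 (k = 9 + 2 = 11)
P = 410
P*139 + H(a(0, k), 23) = 410*139 - 22 = 56990 - 22 = 56968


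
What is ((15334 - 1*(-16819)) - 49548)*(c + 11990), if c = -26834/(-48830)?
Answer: -1018474699893/4883 ≈ -2.0858e+8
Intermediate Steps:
c = 13417/24415 (c = -26834*(-1/48830) = 13417/24415 ≈ 0.54954)
((15334 - 1*(-16819)) - 49548)*(c + 11990) = ((15334 - 1*(-16819)) - 49548)*(13417/24415 + 11990) = ((15334 + 16819) - 49548)*(292749267/24415) = (32153 - 49548)*(292749267/24415) = -17395*292749267/24415 = -1018474699893/4883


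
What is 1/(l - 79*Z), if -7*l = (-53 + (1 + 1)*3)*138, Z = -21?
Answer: 7/18099 ≈ 0.00038676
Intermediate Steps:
l = 6486/7 (l = -(-53 + (1 + 1)*3)*138/7 = -(-53 + 2*3)*138/7 = -(-53 + 6)*138/7 = -(-47)*138/7 = -⅐*(-6486) = 6486/7 ≈ 926.57)
1/(l - 79*Z) = 1/(6486/7 - 79*(-21)) = 1/(6486/7 + 1659) = 1/(18099/7) = 7/18099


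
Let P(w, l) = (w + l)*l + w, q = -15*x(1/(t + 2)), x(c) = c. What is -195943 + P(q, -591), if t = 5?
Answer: 1082216/7 ≈ 1.5460e+5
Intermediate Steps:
q = -15/7 (q = -15/(5 + 2) = -15/7 ≈ -2.1429)
P(w, l) = w + l*(l + w) (P(w, l) = (l + w)*l + w = l*(l + w) + w = w + l*(l + w))
-195943 + P(q, -591) = -195943 + (-15/7 + (-591)² - 591*(-15/7)) = -195943 + (-15/7 + 349281 + 8865/7) = -195943 + 2453817/7 = 1082216/7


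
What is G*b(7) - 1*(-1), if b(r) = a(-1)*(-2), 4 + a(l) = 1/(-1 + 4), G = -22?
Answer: -481/3 ≈ -160.33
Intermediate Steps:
a(l) = -11/3 (a(l) = -4 + 1/(-1 + 4) = -4 + 1/3 = -11/3)
b(r) = 22/3 (b(r) = -11/3*(-2) = 22/3)
G*b(7) - 1*(-1) = -22*22/3 - 1*(-1) = -484/3 + 1 = -481/3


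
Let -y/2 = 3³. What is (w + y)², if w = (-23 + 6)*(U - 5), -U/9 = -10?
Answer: 2247001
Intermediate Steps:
U = 90 (U = -9*(-10) = 90)
w = -1445 (w = (-23 + 6)*(90 - 5) = -17*85 = -1445)
y = -54 (y = -2*3³ = -2*27 = -54)
(w + y)² = (-1445 - 54)² = (-1499)² = 2247001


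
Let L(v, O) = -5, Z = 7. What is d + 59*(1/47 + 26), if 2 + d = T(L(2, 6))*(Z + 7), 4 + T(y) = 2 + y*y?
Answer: 87197/47 ≈ 1855.3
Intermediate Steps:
T(y) = -2 + y**2 (T(y) = -4 + (2 + y*y) = -4 + (2 + y**2) = -2 + y**2)
d = 320 (d = -2 + (-2 + (-5)**2)*(7 + 7) = -2 + (-2 + 25)*14 = -2 + 23*14 = -2 + 322 = 320)
d + 59*(1/47 + 26) = 320 + 59*(1/47 + 26) = 320 + 59*(1223/47) = 320 + 72157/47 = 87197/47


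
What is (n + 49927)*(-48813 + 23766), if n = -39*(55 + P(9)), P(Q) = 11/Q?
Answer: -1195601847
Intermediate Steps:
n = -6578/3 (n = -39*(55 + 11/9) = -39*506/9 = -6578/3 ≈ -2192.7)
(n + 49927)*(-48813 + 23766) = (-6578/3 + 49927)*(-48813 + 23766) = (143203/3)*(-25047) = -1195601847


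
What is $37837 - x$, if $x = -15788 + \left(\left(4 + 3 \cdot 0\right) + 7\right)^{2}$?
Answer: $53504$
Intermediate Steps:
$x = -15667$ ($x = -15788 + \left(\left(4 + 0\right) + 7\right)^{2} = -15788 + \left(4 + 7\right)^{2} = -15788 + 11^{2} = -15788 + 121 = -15667$)
$37837 - x = 37837 - -15667 = 37837 + 15667 = 53504$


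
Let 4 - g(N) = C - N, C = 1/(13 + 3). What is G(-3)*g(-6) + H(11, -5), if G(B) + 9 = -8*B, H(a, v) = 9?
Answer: -351/16 ≈ -21.938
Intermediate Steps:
C = 1/16 ≈ 0.062500
g(N) = 63/16 + N (g(N) = 4 - (1/16 - N) = 4 + (-1/16 + N) = 63/16 + N)
G(B) = -9 - 8*B
G(-3)*g(-6) + H(11, -5) = (-9 - 8*(-3))*(63/16 - 6) + 9 = (-9 + 24)*(-33/16) + 9 = 15*(-33/16) + 9 = -495/16 + 9 = -351/16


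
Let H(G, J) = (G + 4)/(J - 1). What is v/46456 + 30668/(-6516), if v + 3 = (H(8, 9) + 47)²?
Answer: -1409404895/302707296 ≈ -4.6560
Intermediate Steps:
H(G, J) = (4 + G)/(-1 + J)
v = 9397/4 (v = -3 + ((4 + 8)/(-1 + 9) + 47)² = -3 + (12/8 + 47)² = -3 + ((⅛)*12 + 47)² = -3 + (3/2 + 47)² = -3 + (97/2)² = -3 + 9409/4 = 9397/4 ≈ 2349.3)
v/46456 + 30668/(-6516) = (9397/4)/46456 + 30668/(-6516) = (9397/4)*(1/46456) + 30668*(-1/6516) = 9397/185824 - 7667/1629 = -1409404895/302707296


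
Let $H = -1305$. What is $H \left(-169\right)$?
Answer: $220545$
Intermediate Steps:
$H \left(-169\right) = \left(-1305\right) \left(-169\right) = 220545$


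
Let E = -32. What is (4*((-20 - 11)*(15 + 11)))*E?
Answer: 103168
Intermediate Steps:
(4*((-20 - 11)*(15 + 11)))*E = (4*((-20 - 11)*(15 + 11)))*(-32) = (4*(-31*26))*(-32) = (4*(-806))*(-32) = -3224*(-32) = 103168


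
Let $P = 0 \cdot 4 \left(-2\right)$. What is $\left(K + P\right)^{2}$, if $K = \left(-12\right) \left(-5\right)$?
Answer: $3600$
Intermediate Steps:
$P = 0$ ($P = 0 \left(-2\right) = 0$)
$K = 60$
$\left(K + P\right)^{2} = \left(60 + 0\right)^{2} = 60^{2} = 3600$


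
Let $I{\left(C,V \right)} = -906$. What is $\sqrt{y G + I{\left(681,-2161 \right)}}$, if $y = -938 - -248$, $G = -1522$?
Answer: $9 \sqrt{12954} \approx 1024.3$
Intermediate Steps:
$y = -690$ ($y = -938 + 248 = -690$)
$\sqrt{y G + I{\left(681,-2161 \right)}} = \sqrt{\left(-690\right) \left(-1522\right) - 906} = \sqrt{1050180 - 906} = \sqrt{1049274} = 9 \sqrt{12954}$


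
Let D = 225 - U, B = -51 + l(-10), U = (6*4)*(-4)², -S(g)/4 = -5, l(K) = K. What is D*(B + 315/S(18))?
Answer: 28779/4 ≈ 7194.8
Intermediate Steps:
S(g) = 20 (S(g) = -4*(-5) = 20)
U = 384 (U = 24*16 = 384)
B = -61 (B = -51 - 10 = -61)
D = -159 (D = 225 - 1*384 = 225 - 384 = -159)
D*(B + 315/S(18)) = -159*(-61 + 315/20) = -159*(-61 + 315*(1/20)) = -159*(-61 + 63/4) = -159*(-181/4) = 28779/4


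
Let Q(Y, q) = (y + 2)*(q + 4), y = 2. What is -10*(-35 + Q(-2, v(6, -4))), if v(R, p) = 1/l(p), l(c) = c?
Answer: 200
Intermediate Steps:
v(R, p) = 1/p
Q(Y, q) = 16 + 4*q (Q(Y, q) = (2 + 2)*(q + 4) = 4*(4 + q) = 16 + 4*q)
-10*(-35 + Q(-2, v(6, -4))) = -10*(-35 + (16 + 4/(-4))) = -10*(-35 + (16 + 4*(-1/4))) = -10*(-35 + (16 - 1)) = -10*(-35 + 15) = -10*(-20) = 200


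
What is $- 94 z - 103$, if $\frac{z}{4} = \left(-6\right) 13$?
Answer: $29225$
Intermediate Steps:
$z = -312$ ($z = 4 \left(\left(-6\right) 13\right) = 4 \left(-78\right) = -312$)
$- 94 z - 103 = \left(-94\right) \left(-312\right) - 103 = 29328 - 103 = 29225$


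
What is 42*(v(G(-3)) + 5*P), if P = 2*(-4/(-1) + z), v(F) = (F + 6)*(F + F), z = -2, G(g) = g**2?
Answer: 12180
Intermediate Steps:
v(F) = 2*F*(6 + F) (v(F) = (6 + F)*(2*F) = 2*F*(6 + F))
P = 4 (P = 2*(-4/(-1) - 2) = 2*(-4*(-1) - 2) = 2*(4 - 2) = 2*2 = 4)
42*(v(G(-3)) + 5*P) = 42*(2*(-3)**2*(6 + (-3)**2) + 5*4) = 42*(2*9*(6 + 9) + 20) = 42*(2*9*15 + 20) = 42*(270 + 20) = 42*290 = 12180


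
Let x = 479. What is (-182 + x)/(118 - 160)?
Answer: -99/14 ≈ -7.0714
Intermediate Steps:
(-182 + x)/(118 - 160) = (-182 + 479)/(118 - 160) = 297/(-42) = 297*(-1/42) = -99/14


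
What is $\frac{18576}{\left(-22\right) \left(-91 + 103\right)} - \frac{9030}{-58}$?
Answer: $\frac{27219}{319} \approx 85.326$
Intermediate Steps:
$\frac{18576}{\left(-22\right) \left(-91 + 103\right)} - \frac{9030}{-58} = \frac{18576}{\left(-22\right) 12} - - \frac{4515}{29} = \frac{18576}{-264} + \frac{4515}{29} = 18576 \left(- \frac{1}{264}\right) + \frac{4515}{29} = - \frac{774}{11} + \frac{4515}{29} = \frac{27219}{319}$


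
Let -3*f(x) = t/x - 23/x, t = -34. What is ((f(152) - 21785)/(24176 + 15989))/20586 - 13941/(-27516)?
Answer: 2561406858371/5055830747120 ≈ 0.50662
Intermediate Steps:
f(x) = 19/x (f(x) = -(-34/x - 23/x)/3 = -(-19)/x = 19/x)
((f(152) - 21785)/(24176 + 15989))/20586 - 13941/(-27516) = ((19/152 - 21785)/(24176 + 15989))/20586 - 13941/(-27516) = ((19*(1/152) - 21785)/40165)*(1/20586) - 13941*(-1/27516) = ((⅛ - 21785)*(1/40165))*(1/20586) + 4647/9172 = -174279/8*1/40165*(1/20586) + 4647/9172 = -174279/321320*1/20586 + 4647/9172 = -58093/2204897840 + 4647/9172 = 2561406858371/5055830747120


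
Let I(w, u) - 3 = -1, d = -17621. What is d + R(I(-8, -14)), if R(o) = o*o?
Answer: -17617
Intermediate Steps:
I(w, u) = 2 (I(w, u) = 3 - 1 = 2)
R(o) = o²
d + R(I(-8, -14)) = -17621 + 2² = -17621 + 4 = -17617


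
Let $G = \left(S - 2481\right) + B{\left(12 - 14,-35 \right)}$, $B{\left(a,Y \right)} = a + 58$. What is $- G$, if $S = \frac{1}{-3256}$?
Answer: $\frac{7895801}{3256} \approx 2425.0$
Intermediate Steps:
$B{\left(a,Y \right)} = 58 + a$
$S = - \frac{1}{3256} \approx -0.00030713$
$G = - \frac{7895801}{3256}$ ($G = \left(- \frac{1}{3256} - 2481\right) + \left(58 + \left(12 - 14\right)\right) = - \frac{8078137}{3256} + \left(58 + \left(12 - 14\right)\right) = - \frac{8078137}{3256} + \left(58 - 2\right) = - \frac{8078137}{3256} + 56 = - \frac{7895801}{3256} \approx -2425.0$)
$- G = \left(-1\right) \left(- \frac{7895801}{3256}\right) = \frac{7895801}{3256}$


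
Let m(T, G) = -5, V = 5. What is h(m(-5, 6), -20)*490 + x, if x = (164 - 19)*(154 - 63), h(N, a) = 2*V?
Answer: 18095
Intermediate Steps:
h(N, a) = 10 (h(N, a) = 2*5 = 10)
x = 13195 (x = 145*91 = 13195)
h(m(-5, 6), -20)*490 + x = 10*490 + 13195 = 4900 + 13195 = 18095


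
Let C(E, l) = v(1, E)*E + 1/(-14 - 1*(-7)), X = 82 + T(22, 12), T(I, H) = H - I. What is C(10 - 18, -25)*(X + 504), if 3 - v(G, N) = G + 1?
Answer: -32832/7 ≈ -4690.3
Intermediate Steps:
v(G, N) = 2 - G (v(G, N) = 3 - (G + 1) = 3 - (1 + G) = 3 + (-1 - G) = 2 - G)
X = 72 (X = 82 + (12 - 1*22) = 82 + (12 - 22) = 82 - 10 = 72)
C(E, l) = -⅐ + E (C(E, l) = (2 - 1*1)*E + 1/(-14 - 1*(-7)) = (2 - 1)*E + 1/(-14 + 7) = 1*E + 1/(-7) = E - ⅐ = -⅐ + E)
C(10 - 18, -25)*(X + 504) = (-⅐ + (10 - 18))*(72 + 504) = (-⅐ - 8)*576 = -57/7*576 = -32832/7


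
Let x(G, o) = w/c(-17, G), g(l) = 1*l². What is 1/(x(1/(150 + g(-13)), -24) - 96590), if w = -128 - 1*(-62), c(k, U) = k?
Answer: -17/1641964 ≈ -1.0353e-5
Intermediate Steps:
w = -66 (w = -128 + 62 = -66)
g(l) = l²
x(G, o) = 66/17 (x(G, o) = -66/(-17) = -66*(-1/17) = 66/17)
1/(x(1/(150 + g(-13)), -24) - 96590) = 1/(66/17 - 96590) = 1/(-1641964/17) = -17/1641964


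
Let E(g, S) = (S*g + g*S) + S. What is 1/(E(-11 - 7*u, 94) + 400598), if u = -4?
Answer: 1/403888 ≈ 2.4759e-6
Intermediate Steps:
E(g, S) = S + 2*S*g (E(g, S) = (S*g + S*g) + S = 2*S*g + S = S + 2*S*g)
1/(E(-11 - 7*u, 94) + 400598) = 1/(94*(1 + 2*(-11 - 7*(-4))) + 400598) = 1/(94*(1 + 2*(-11 + 28)) + 400598) = 1/(94*(1 + 2*17) + 400598) = 1/(94*(1 + 34) + 400598) = 1/(94*35 + 400598) = 1/(3290 + 400598) = 1/403888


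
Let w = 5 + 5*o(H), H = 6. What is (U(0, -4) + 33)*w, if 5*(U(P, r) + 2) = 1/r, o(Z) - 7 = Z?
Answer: 4333/2 ≈ 2166.5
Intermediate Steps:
o(Z) = 7 + Z
U(P, r) = -2 + 1/(5*r)
w = 70 (w = 5 + 5*(7 + 6) = 5 + 5*13 = 5 + 65 = 70)
(U(0, -4) + 33)*w = ((-2 + (1/5)/(-4)) + 33)*70 = ((-2 + (1/5)*(-1/4)) + 33)*70 = ((-2 - 1/20) + 33)*70 = (-41/20 + 33)*70 = (619/20)*70 = 4333/2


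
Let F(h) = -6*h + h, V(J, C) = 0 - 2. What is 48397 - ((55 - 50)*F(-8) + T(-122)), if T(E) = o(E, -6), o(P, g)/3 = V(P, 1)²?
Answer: 48185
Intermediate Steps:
V(J, C) = -2
F(h) = -5*h
o(P, g) = 12 (o(P, g) = 3*(-2)² = 3*4 = 12)
T(E) = 12
48397 - ((55 - 50)*F(-8) + T(-122)) = 48397 - ((55 - 50)*(-5*(-8)) + 12) = 48397 - (5*40 + 12) = 48397 - (200 + 12) = 48397 - 1*212 = 48397 - 212 = 48185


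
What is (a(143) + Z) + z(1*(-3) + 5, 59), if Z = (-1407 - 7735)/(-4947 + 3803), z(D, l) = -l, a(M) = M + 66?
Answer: 90371/572 ≈ 157.99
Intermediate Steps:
a(M) = 66 + M
Z = 4571/572 (Z = -9142/(-1144) = -9142*(-1/1144) = 4571/572 ≈ 7.9913)
(a(143) + Z) + z(1*(-3) + 5, 59) = ((66 + 143) + 4571/572) - 1*59 = (209 + 4571/572) - 59 = 124119/572 - 59 = 90371/572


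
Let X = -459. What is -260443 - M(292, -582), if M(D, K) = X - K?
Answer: -260566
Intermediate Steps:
M(D, K) = -459 - K
-260443 - M(292, -582) = -260443 - (-459 - 1*(-582)) = -260443 - (-459 + 582) = -260443 - 1*123 = -260443 - 123 = -260566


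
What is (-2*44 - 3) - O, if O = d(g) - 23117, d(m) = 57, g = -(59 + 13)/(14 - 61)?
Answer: 22969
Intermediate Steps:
g = 72/47 (g = -72/(-47) = -72*(-1)/47 = -1*(-72/47) = 72/47 ≈ 1.5319)
O = -23060 (O = 57 - 23117 = -23060)
(-2*44 - 3) - O = (-2*44 - 3) - 1*(-23060) = (-88 - 3) + 23060 = -91 + 23060 = 22969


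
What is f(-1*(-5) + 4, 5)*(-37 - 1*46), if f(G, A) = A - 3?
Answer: -166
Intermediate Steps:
f(G, A) = -3 + A
f(-1*(-5) + 4, 5)*(-37 - 1*46) = (-3 + 5)*(-37 - 1*46) = 2*(-37 - 46) = 2*(-83) = -166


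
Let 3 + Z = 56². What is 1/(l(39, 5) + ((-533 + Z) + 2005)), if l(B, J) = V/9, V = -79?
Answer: 9/41366 ≈ 0.00021757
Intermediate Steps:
Z = 3133 (Z = -3 + 56² = -3 + 3136 = 3133)
l(B, J) = -79/9
1/(l(39, 5) + ((-533 + Z) + 2005)) = 1/(-79/9 + ((-533 + 3133) + 2005)) = 1/(-79/9 + (2600 + 2005)) = 1/(-79/9 + 4605) = 1/(41366/9) = 9/41366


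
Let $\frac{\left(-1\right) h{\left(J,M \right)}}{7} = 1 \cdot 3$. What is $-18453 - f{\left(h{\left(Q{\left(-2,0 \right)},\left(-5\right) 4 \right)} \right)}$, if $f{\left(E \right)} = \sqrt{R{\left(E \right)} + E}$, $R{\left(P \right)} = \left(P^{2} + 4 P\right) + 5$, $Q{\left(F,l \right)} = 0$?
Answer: $-18453 - \sqrt{341} \approx -18471.0$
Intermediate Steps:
$R{\left(P \right)} = 5 + P^{2} + 4 P$
$h{\left(J,M \right)} = -21$ ($h{\left(J,M \right)} = - 7 \cdot 1 \cdot 3 = \left(-7\right) 3 = -21$)
$f{\left(E \right)} = \sqrt{5 + E^{2} + 5 E}$ ($f{\left(E \right)} = \sqrt{\left(5 + E^{2} + 4 E\right) + E} = \sqrt{5 + E^{2} + 5 E}$)
$-18453 - f{\left(h{\left(Q{\left(-2,0 \right)},\left(-5\right) 4 \right)} \right)} = -18453 - \sqrt{5 + \left(-21\right)^{2} + 5 \left(-21\right)} = -18453 - \sqrt{5 + 441 - 105} = -18453 - \sqrt{341}$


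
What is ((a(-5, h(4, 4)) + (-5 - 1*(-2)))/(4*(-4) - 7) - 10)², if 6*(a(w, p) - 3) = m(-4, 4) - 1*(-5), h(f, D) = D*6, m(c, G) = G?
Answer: 214369/2116 ≈ 101.31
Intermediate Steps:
h(f, D) = 6*D
a(w, p) = 9/2 (a(w, p) = 3 + (4 - 1*(-5))/6 = 3 + (4 + 5)/6 = 3 + (⅙)*9 = 3 + 3/2 = 9/2)
((a(-5, h(4, 4)) + (-5 - 1*(-2)))/(4*(-4) - 7) - 10)² = ((9/2 + (-5 - 1*(-2)))/(4*(-4) - 7) - 10)² = ((9/2 + (-5 + 2))/(-16 - 7) - 10)² = ((9/2 - 3)/(-23) - 10)² = ((3/2)*(-1/23) - 10)² = (-3/46 - 10)² = (-463/46)² = 214369/2116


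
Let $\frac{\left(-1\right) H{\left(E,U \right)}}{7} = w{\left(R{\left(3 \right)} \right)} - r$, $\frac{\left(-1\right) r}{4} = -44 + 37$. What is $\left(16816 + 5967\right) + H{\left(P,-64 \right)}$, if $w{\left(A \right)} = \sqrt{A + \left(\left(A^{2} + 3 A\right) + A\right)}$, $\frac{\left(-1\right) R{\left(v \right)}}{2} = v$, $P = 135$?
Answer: $22979 - 7 \sqrt{6} \approx 22962.0$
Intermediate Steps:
$R{\left(v \right)} = - 2 v$
$w{\left(A \right)} = \sqrt{A^{2} + 5 A}$ ($w{\left(A \right)} = \sqrt{A + \left(A^{2} + 4 A\right)} = \sqrt{A^{2} + 5 A}$)
$r = 28$ ($r = - 4 \left(-44 + 37\right) = \left(-4\right) \left(-7\right) = 28$)
$H{\left(E,U \right)} = 196 - 7 \sqrt{6}$ ($H{\left(E,U \right)} = - 7 \left(\sqrt{\left(-2\right) 3 \left(5 - 6\right)} - 28\right) = - 7 \left(\sqrt{- 6 \left(5 - 6\right)} - 28\right) = - 7 \left(\sqrt{\left(-6\right) \left(-1\right)} - 28\right) = - 7 \left(\sqrt{6} - 28\right) = - 7 \left(-28 + \sqrt{6}\right) = 196 - 7 \sqrt{6}$)
$\left(16816 + 5967\right) + H{\left(P,-64 \right)} = \left(16816 + 5967\right) + \left(196 - 7 \sqrt{6}\right) = 22783 + \left(196 - 7 \sqrt{6}\right) = 22979 - 7 \sqrt{6}$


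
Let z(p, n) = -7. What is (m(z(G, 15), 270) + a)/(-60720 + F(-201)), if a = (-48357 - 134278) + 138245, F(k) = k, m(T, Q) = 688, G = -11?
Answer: 43702/60921 ≈ 0.71736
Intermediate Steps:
a = -44390 (a = -182635 + 138245 = -44390)
(m(z(G, 15), 270) + a)/(-60720 + F(-201)) = (688 - 44390)/(-60720 - 201) = -43702/(-60921) = -43702*(-1/60921) = 43702/60921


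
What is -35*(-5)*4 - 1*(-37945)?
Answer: 38645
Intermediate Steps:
-35*(-5)*4 - 1*(-37945) = 175*4 + 37945 = 700 + 37945 = 38645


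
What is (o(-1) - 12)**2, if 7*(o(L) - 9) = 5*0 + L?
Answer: 484/49 ≈ 9.8775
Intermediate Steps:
o(L) = 9 + L/7 (o(L) = 9 + (5*0 + L)/7 = 9 + (0 + L)/7 = 9 + L/7)
(o(-1) - 12)**2 = ((9 + (1/7)*(-1)) - 12)**2 = ((9 - 1/7) - 12)**2 = (62/7 - 12)**2 = (-22/7)**2 = 484/49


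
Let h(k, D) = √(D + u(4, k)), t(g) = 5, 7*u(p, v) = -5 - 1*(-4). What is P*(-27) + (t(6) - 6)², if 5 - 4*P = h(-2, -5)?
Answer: -131/4 + 81*I*√7/14 ≈ -32.75 + 15.308*I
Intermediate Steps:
u(p, v) = -⅐ (u(p, v) = (-5 - 1*(-4))/7 = (-5 + 4)/7 = (⅐)*(-1) = -⅐)
h(k, D) = √(-⅐ + D) (h(k, D) = √(D - ⅐) = √(-⅐ + D))
P = 5/4 - 3*I*√7/14 (P = 5/4 - √(-7 + 49*(-5))/28 = 5/4 - √(-7 - 245)/28 = 5/4 - √(-252)/28 = 5/4 - 6*I*√7/28 = 5/4 - 3*I*√7/14 ≈ 1.25 - 0.56695*I)
P*(-27) + (t(6) - 6)² = (5/4 - 3*I*√7/14)*(-27) + (5 - 6)² = (-135/4 + 81*I*√7/14) + (-1)² = (-135/4 + 81*I*√7/14) + 1 = -131/4 + 81*I*√7/14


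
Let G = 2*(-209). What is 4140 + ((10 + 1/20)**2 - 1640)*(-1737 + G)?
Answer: 265654369/80 ≈ 3.3207e+6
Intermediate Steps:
G = -418
4140 + ((10 + 1/20)**2 - 1640)*(-1737 + G) = 4140 + ((10 + 1/20)**2 - 1640)*(-1737 - 418) = 4140 + ((10 + 1/20)**2 - 1640)*(-2155) = 4140 + ((201/20)**2 - 1640)*(-2155) = 4140 + (40401/400 - 1640)*(-2155) = 4140 - 615599/400*(-2155) = 4140 + 265323169/80 = 265654369/80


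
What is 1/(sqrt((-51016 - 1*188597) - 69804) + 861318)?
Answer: 287106/247289668847 - I*sqrt(309417)/741869006541 ≈ 1.161e-6 - 7.498e-10*I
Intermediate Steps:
1/(sqrt((-51016 - 1*188597) - 69804) + 861318) = 1/(sqrt((-51016 - 188597) - 69804) + 861318) = 1/(sqrt(-239613 - 69804) + 861318) = 1/(sqrt(-309417) + 861318) = 1/(I*sqrt(309417) + 861318) = 1/(861318 + I*sqrt(309417))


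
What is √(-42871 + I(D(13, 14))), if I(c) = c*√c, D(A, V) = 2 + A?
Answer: √(-42871 + 15*√15) ≈ 206.91*I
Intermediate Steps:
I(c) = c^(3/2)
√(-42871 + I(D(13, 14))) = √(-42871 + (2 + 13)^(3/2)) = √(-42871 + 15^(3/2)) = √(-42871 + 15*√15)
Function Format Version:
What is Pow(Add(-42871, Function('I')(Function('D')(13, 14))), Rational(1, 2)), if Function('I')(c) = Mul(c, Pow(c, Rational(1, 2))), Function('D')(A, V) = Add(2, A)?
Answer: Pow(Add(-42871, Mul(15, Pow(15, Rational(1, 2)))), Rational(1, 2)) ≈ Mul(206.91, I)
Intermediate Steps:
Function('I')(c) = Pow(c, Rational(3, 2))
Pow(Add(-42871, Function('I')(Function('D')(13, 14))), Rational(1, 2)) = Pow(Add(-42871, Pow(Add(2, 13), Rational(3, 2))), Rational(1, 2)) = Pow(Add(-42871, Pow(15, Rational(3, 2))), Rational(1, 2)) = Pow(Add(-42871, Mul(15, Pow(15, Rational(1, 2)))), Rational(1, 2))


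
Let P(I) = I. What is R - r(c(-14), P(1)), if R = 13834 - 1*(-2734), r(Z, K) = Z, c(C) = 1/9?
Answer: 149111/9 ≈ 16568.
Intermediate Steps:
c(C) = ⅑
R = 16568 (R = 13834 + 2734 = 16568)
R - r(c(-14), P(1)) = 16568 - 1*⅑ = 16568 - ⅑ = 149111/9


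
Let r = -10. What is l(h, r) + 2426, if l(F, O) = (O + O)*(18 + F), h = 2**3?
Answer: 1906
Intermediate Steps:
h = 8
l(F, O) = 2*O*(18 + F) (l(F, O) = (2*O)*(18 + F) = 2*O*(18 + F))
l(h, r) + 2426 = 2*(-10)*(18 + 8) + 2426 = 2*(-10)*26 + 2426 = -520 + 2426 = 1906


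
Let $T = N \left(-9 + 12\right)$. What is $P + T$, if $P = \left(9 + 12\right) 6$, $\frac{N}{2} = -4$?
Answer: $102$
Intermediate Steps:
$N = -8$ ($N = 2 \left(-4\right) = -8$)
$P = 126$ ($P = 21 \cdot 6 = 126$)
$T = -24$ ($T = - 8 \left(-9 + 12\right) = \left(-8\right) 3 = -24$)
$P + T = 126 - 24 = 102$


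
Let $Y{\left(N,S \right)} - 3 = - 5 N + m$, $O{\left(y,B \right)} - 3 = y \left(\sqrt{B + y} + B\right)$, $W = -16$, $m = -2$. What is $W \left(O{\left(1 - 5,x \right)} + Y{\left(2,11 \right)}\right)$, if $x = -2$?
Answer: $-32 + 64 i \sqrt{6} \approx -32.0 + 156.77 i$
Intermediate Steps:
$O{\left(y,B \right)} = 3 + y \left(B + \sqrt{B + y}\right)$ ($O{\left(y,B \right)} = 3 + y \left(\sqrt{B + y} + B\right) = 3 + y \left(B + \sqrt{B + y}\right)$)
$Y{\left(N,S \right)} = 1 - 5 N$ ($Y{\left(N,S \right)} = 3 - \left(2 + 5 N\right) = 1 - 5 N$)
$W \left(O{\left(1 - 5,x \right)} + Y{\left(2,11 \right)}\right) = - 16 \left(\left(3 - 2 \left(1 - 5\right) + \left(1 - 5\right) \sqrt{-2 + \left(1 - 5\right)}\right) + \left(1 - 10\right)\right) = - 16 \left(\left(3 - -8 - 4 \sqrt{-2 - 4}\right) + \left(1 - 10\right)\right) = - 16 \left(\left(3 + 8 - 4 \sqrt{-6}\right) - 9\right) = - 16 \left(\left(3 + 8 - 4 i \sqrt{6}\right) - 9\right) = - 16 \left(\left(11 - 4 i \sqrt{6}\right) - 9\right) = - 16 \left(2 - 4 i \sqrt{6}\right) = -32 + 64 i \sqrt{6}$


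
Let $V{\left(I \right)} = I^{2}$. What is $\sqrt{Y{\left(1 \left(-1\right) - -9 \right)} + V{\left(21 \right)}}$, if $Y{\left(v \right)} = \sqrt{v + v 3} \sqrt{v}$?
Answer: $\sqrt{457} \approx 21.378$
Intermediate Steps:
$Y{\left(v \right)} = 2 v$ ($Y{\left(v \right)} = \sqrt{v + 3 v} \sqrt{v} = \sqrt{4 v} \sqrt{v} = 2 \sqrt{v} \sqrt{v} = 2 v$)
$\sqrt{Y{\left(1 \left(-1\right) - -9 \right)} + V{\left(21 \right)}} = \sqrt{2 \left(1 \left(-1\right) - -9\right) + 21^{2}} = \sqrt{2 \left(-1 + 9\right) + 441} = \sqrt{2 \cdot 8 + 441} = \sqrt{16 + 441} = \sqrt{457}$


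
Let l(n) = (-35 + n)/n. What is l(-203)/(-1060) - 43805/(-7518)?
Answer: 168288761/28887915 ≈ 5.8256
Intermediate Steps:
l(n) = (-35 + n)/n
l(-203)/(-1060) - 43805/(-7518) = ((-35 - 203)/(-203))/(-1060) - 43805/(-7518) = -1/203*(-238)*(-1/1060) - 43805*(-1/7518) = (34/29)*(-1/1060) + 43805/7518 = -17/15370 + 43805/7518 = 168288761/28887915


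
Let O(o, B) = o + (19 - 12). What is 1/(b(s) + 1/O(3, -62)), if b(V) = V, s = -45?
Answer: -10/449 ≈ -0.022272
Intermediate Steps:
O(o, B) = 7 + o (O(o, B) = o + 7 = 7 + o)
1/(b(s) + 1/O(3, -62)) = 1/(-45 + 1/(7 + 3)) = 1/(-45 + 1/10) = 1/(-449/10) = -10/449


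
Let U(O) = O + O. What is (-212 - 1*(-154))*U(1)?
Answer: -116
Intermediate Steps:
U(O) = 2*O
(-212 - 1*(-154))*U(1) = (-212 - 1*(-154))*(2*1) = (-212 + 154)*2 = -58*2 = -116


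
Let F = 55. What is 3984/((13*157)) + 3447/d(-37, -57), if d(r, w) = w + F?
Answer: -7027359/4082 ≈ -1721.5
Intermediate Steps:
d(r, w) = 55 + w (d(r, w) = w + 55 = 55 + w)
3984/((13*157)) + 3447/d(-37, -57) = 3984/((13*157)) + 3447/(55 - 57) = 3984/2041 + 3447/(-2) = 3984*(1/2041) + 3447*(-½) = 3984/2041 - 3447/2 = -7027359/4082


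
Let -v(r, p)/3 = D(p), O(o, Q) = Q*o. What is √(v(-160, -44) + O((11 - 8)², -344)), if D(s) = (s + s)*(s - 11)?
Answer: 4*I*√1101 ≈ 132.73*I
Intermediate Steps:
D(s) = 2*s*(-11 + s) (D(s) = (2*s)*(-11 + s) = 2*s*(-11 + s))
v(r, p) = -6*p*(-11 + p)
√(v(-160, -44) + O((11 - 8)², -344)) = √(6*(-44)*(11 - 1*(-44)) - 344*(11 - 8)²) = √(6*(-44)*(11 + 44) - 344*3²) = √(6*(-44)*55 - 344*9) = √(-14520 - 3096) = √(-17616) = 4*I*√1101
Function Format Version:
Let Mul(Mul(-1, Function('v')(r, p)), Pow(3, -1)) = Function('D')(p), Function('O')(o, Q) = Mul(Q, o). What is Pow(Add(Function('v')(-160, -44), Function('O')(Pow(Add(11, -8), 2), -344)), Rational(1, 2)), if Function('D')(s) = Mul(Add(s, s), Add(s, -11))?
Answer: Mul(4, I, Pow(1101, Rational(1, 2))) ≈ Mul(132.73, I)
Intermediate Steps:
Function('D')(s) = Mul(2, s, Add(-11, s)) (Function('D')(s) = Mul(Mul(2, s), Add(-11, s)) = Mul(2, s, Add(-11, s)))
Function('v')(r, p) = Mul(-6, p, Add(-11, p)) (Function('v')(r, p) = Mul(-3, Mul(2, p, Add(-11, p))) = Mul(-6, p, Add(-11, p)))
Pow(Add(Function('v')(-160, -44), Function('O')(Pow(Add(11, -8), 2), -344)), Rational(1, 2)) = Pow(Add(Mul(6, -44, Add(11, Mul(-1, -44))), Mul(-344, Pow(Add(11, -8), 2))), Rational(1, 2)) = Pow(Add(Mul(6, -44, Add(11, 44)), Mul(-344, Pow(3, 2))), Rational(1, 2)) = Pow(Add(Mul(6, -44, 55), Mul(-344, 9)), Rational(1, 2)) = Pow(Add(-14520, -3096), Rational(1, 2)) = Pow(-17616, Rational(1, 2)) = Mul(4, I, Pow(1101, Rational(1, 2)))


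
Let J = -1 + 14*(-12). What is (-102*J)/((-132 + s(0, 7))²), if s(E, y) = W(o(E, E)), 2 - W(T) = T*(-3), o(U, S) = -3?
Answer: 17238/19321 ≈ 0.89219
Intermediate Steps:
W(T) = 2 + 3*T (W(T) = 2 - T*(-3) = 2 - (-3)*T = 2 + 3*T)
s(E, y) = -7 (s(E, y) = 2 + 3*(-3) = 2 - 9 = -7)
J = -169 (J = -1 - 168 = -169)
(-102*J)/((-132 + s(0, 7))²) = (-102*(-169))/((-132 - 7)²) = 17238/((-139)²) = 17238/19321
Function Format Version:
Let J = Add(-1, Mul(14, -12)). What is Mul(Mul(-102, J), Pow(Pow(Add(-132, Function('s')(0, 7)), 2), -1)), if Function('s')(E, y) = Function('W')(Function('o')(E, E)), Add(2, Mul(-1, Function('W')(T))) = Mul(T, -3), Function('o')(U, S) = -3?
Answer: Rational(17238, 19321) ≈ 0.89219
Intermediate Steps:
Function('W')(T) = Add(2, Mul(3, T)) (Function('W')(T) = Add(2, Mul(-1, Mul(T, -3))) = Add(2, Mul(-1, Mul(-3, T))) = Add(2, Mul(3, T)))
Function('s')(E, y) = -7 (Function('s')(E, y) = Add(2, Mul(3, -3)) = Add(2, -9) = -7)
J = -169 (J = Add(-1, -168) = -169)
Mul(Mul(-102, J), Pow(Pow(Add(-132, Function('s')(0, 7)), 2), -1)) = Mul(Mul(-102, -169), Pow(Pow(Add(-132, -7), 2), -1)) = Mul(17238, Pow(Pow(-139, 2), -1)) = Mul(17238, Pow(19321, -1)) = Mul(17238, Rational(1, 19321)) = Rational(17238, 19321)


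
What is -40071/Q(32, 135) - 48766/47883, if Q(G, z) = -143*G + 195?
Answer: 1705075847/209775423 ≈ 8.1281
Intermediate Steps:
Q(G, z) = 195 - 143*G
-40071/Q(32, 135) - 48766/47883 = -40071/(195 - 143*32) - 48766/47883 = -40071/(195 - 4576) - 48766*1/47883 = -40071/(-4381) - 48766/47883 = -40071*(-1/4381) - 48766/47883 = 40071/4381 - 48766/47883 = 1705075847/209775423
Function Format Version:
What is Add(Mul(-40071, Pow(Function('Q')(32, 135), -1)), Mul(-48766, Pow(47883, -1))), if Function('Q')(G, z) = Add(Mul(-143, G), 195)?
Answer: Rational(1705075847, 209775423) ≈ 8.1281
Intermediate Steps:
Function('Q')(G, z) = Add(195, Mul(-143, G))
Add(Mul(-40071, Pow(Function('Q')(32, 135), -1)), Mul(-48766, Pow(47883, -1))) = Add(Mul(-40071, Pow(Add(195, Mul(-143, 32)), -1)), Mul(-48766, Pow(47883, -1))) = Add(Mul(-40071, Pow(Add(195, -4576), -1)), Mul(-48766, Rational(1, 47883))) = Add(Mul(-40071, Pow(-4381, -1)), Rational(-48766, 47883)) = Add(Mul(-40071, Rational(-1, 4381)), Rational(-48766, 47883)) = Add(Rational(40071, 4381), Rational(-48766, 47883)) = Rational(1705075847, 209775423)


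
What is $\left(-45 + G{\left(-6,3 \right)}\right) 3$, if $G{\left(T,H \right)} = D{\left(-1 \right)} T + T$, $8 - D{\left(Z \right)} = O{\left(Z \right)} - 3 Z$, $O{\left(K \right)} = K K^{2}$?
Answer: $-261$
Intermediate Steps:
$O{\left(K \right)} = K^{3}$
$D{\left(Z \right)} = 8 - Z^{3} + 3 Z$ ($D{\left(Z \right)} = 8 - \left(Z^{3} - 3 Z\right) = 8 - Z^{3} + 3 Z$)
$G{\left(T,H \right)} = 7 T$ ($G{\left(T,H \right)} = \left(8 - \left(-1\right)^{3} + 3 \left(-1\right)\right) T + T = \left(8 - -1 - 3\right) T + T = \left(8 + 1 - 3\right) T + T = 6 T + T = 7 T$)
$\left(-45 + G{\left(-6,3 \right)}\right) 3 = \left(-45 + 7 \left(-6\right)\right) 3 = \left(-45 - 42\right) 3 = \left(-87\right) 3 = -261$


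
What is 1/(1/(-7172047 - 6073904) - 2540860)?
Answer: -13245951/33656107057861 ≈ -3.9357e-7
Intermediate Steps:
1/(1/(-7172047 - 6073904) - 2540860) = 1/(1/(-13245951) - 2540860) = 1/(-1/13245951 - 2540860) = 1/(-33656107057861/13245951) = -13245951/33656107057861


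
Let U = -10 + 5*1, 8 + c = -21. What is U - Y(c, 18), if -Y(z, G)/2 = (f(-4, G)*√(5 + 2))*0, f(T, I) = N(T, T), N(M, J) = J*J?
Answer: -5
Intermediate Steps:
c = -29 (c = -8 - 21 = -29)
N(M, J) = J²
f(T, I) = T²
U = -5 (U = -10 + 5 = -5)
Y(z, G) = 0 (Y(z, G) = -2*(-4)²*√(5 + 2)*0 = -2*16*√7*0 = -2*0 = 0)
U - Y(c, 18) = -5 - 1*0 = -5 + 0 = -5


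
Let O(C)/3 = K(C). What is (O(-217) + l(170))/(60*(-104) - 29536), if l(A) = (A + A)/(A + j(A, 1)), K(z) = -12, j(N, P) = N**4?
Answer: 88434017/87883761888 ≈ 0.0010063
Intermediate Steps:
O(C) = -36 (O(C) = 3*(-12) = -36)
l(A) = 2*A/(A + A**4) (l(A) = (A + A)/(A + A**4) = (2*A)/(A + A**4) = 2*A/(A + A**4))
(O(-217) + l(170))/(60*(-104) - 29536) = (-36 + 2/(1 + 170**3))/(60*(-104) - 29536) = (-36 + 2/(1 + 4913000))/(-6240 - 29536) = (-36 + 2/4913001)/(-35776) = (-36 + 2*(1/4913001))*(-1/35776) = (-36 + 2/4913001)*(-1/35776) = -176868034/4913001*(-1/35776) = 88434017/87883761888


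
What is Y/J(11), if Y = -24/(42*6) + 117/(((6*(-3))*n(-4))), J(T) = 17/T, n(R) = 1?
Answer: -3047/714 ≈ -4.2675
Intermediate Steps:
Y = -277/42 (Y = -24/(42*6) + 117/(((6*(-3))*1)) = -24/252 + 117/((-18*1)) = -24*1/252 + 117/(-18) = -2/21 + 117*(-1/18) = -2/21 - 13/2 = -277/42 ≈ -6.5952)
Y/J(11) = -277/(42*(17/11)) = -277/(42*(17*(1/11))) = -277/(42*17/11) = -277/42*11/17 = -3047/714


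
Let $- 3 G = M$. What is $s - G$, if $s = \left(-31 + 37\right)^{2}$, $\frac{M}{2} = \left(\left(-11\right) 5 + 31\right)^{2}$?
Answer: $420$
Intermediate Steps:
$M = 1152$ ($M = 2 \left(\left(-11\right) 5 + 31\right)^{2} = 2 \left(-55 + 31\right)^{2} = 2 \left(-24\right)^{2} = 2 \cdot 576 = 1152$)
$G = -384$ ($G = \left(- \frac{1}{3}\right) 1152 = -384$)
$s = 36$ ($s = 6^{2} = 36$)
$s - G = 36 - -384 = 36 + 384 = 420$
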